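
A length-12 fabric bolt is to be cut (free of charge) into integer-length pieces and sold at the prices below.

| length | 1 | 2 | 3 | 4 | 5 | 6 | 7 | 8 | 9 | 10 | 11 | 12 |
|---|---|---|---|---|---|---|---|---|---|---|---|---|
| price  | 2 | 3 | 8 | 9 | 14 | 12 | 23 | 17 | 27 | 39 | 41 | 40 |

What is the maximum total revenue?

43

Let r[k] be the best obtainable value from length k. For each k, try every first piece i and keep the best of price[i] + r[k−i].
r[1] = 2
r[2] = 4  (first piece 1, then r[1]=2)
r[3] = 8
r[4] = 10  (first piece 1, then r[3]=8)
r[5] = 14
r[6] = 16  (first piece 1, then r[5]=14)
r[7] = 23
r[8] = 25  (first piece 1, then r[7]=23)
r[9] = 27  (first piece 1, then r[8]=25)
r[10] = 39
r[11] = 41  (first piece 1, then r[10]=39)
r[12] = 43  (first piece 1, then r[11]=41)
One optimal cutting: 10 + 1 + 1 → $39 + $2 + $2 = $43.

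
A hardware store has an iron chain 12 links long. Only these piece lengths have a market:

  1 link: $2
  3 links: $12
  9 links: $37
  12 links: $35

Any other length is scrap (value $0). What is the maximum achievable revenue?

Build f[k] bottom-up: f[k] = max over allowed piece i of (p[i] + f[k−i]).
f[1] = 2
f[2] = 4  (first piece 1, then f[1]=2)
f[3] = max(2+4, 12+0) = 12
f[4] = max(2+12, 12+2) = 14
f[5] = max(2+14, 12+4) = 16
f[6] = max(2+16, 12+12) = 24
f[7] = max(2+24, 12+14) = 26
f[8] = max(2+26, 12+16) = 28
f[9] = max(2+28, 12+24, 37+0) = 37
f[10] = max(2+37, 12+26, 37+2) = 39
f[11] = max(2+39, 12+28, 37+4) = 41
f[12] = max(2+41, 12+37, 37+12, 35+0) = 49
One optimal cutting: 9 + 3 → $49.

49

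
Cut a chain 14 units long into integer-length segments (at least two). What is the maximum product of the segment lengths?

Define P[k] = max over 1≤i<k of i · max(k−i, P[k−i]); the inner max lets the remainder stay uncut if that's better.
P[2] = 1×max(1,0) = 1×1 = 1
P[3] = max(1×2, 2×1) = 2
P[4] = max(1×3, 2×2, 3×1) = 4
P[5] = max(1×4, 2×3, 3×2, 4×1) = 6
P[6] = max(1×6, 2×4, 3×3, 4×2, 5×1) = 9
P[7] = max(1×9, 2×6, 3×4, 4×3, 5×2, 6×1) = 12
P[8] = max(1×12, 2×9, 3×6, …, 6×2, 7×1) = 18
P[9] = max(1×18, 2×12, 3×9, …, 7×2, 8×1) = 27
P[10] = max(1×27, 2×18, 3×12, …, 8×2, 9×1) = 36
P[11] = max(1×36, 2×27, 3×18, …, 9×2, 10×1) = 54
P[12] = max(1×54, 2×36, 3×27, …, 10×2, 11×1) = 81
P[13] = max(1×81, 2×54, 3×36, …, 11×2, 12×1) = 108
P[14] = max(1×108, 2×81, 3×54, …, 12×2, 13×1) = 162
One optimal split: 3 + 3 + 3 + 3 + 2; product 3×3×3×3×2 = 162.

162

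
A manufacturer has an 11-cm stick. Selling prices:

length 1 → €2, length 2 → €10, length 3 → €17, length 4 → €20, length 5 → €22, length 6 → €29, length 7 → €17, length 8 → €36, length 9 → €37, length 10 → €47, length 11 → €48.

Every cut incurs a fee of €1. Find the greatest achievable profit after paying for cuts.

58

Build v[k] bottom-up: v[k] = max over allowed piece i of (p[i] + v[k−i]) − 1 per cut.
v[1] = 2
v[2] = max(2+2-1, 10+0) = 10
v[3] = max(2+10-1, 10+2-1, 17+0) = 17
v[4] = max(2+17-1, 10+10-1, 17+2-1, 20+0) = 20
v[5] = max(2+20-1, 10+17-1, 17+10-1, 20+2-1, 22+0) = 26
v[6] = max(2+26-1, 10+20-1, 17+17-1, 20+10-1, 22+2-1, 29+0) = 33
v[7] = max(2+33-1, 10+26-1, 17+20-1, …, 29+2-1, 17+0) = 36
v[8] = max(2+36-1, 10+33-1, 17+26-1, …, 17+2-1, 36+0) = 42
v[9] = max(2+42-1, 10+36-1, 17+33-1, …, 36+2-1, 37+0) = 49
v[10] = max(2+49-1, 10+42-1, 17+36-1, …, 37+2-1, 47+0) = 52
v[11] = max(2+52-1, 10+49-1, 17+42-1, …, 47+2-1, 48+0) = 58
One optimal plan: pieces 3 + 3 + 3 + 2 (3 cuts) → €61 − €3 = €58.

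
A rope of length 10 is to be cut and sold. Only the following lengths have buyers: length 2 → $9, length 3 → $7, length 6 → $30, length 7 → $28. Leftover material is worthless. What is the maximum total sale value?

48

Build f[k] bottom-up: f[k] = max over allowed piece i of (p[i] + f[k−i]).
f[1] = 0
f[2] = 9
f[3] = max(9+0, 7+0) = 9
f[4] = max(9+9, 7+0) = 18
f[5] = max(9+9, 7+9) = 18
f[6] = max(9+18, 7+9, 30+0) = 30
f[7] = max(9+18, 7+18, 30+0, 28+0) = 30
f[8] = max(9+30, 7+18, 30+9, 28+0) = 39
f[9] = max(9+30, 7+30, 30+9, 28+9) = 39
f[10] = max(9+39, 7+30, 30+18, 28+9) = 48
One optimal cutting: 6 + 2 + 2 → $48.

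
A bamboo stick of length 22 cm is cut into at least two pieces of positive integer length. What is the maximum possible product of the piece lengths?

Fill f[k] for k=2..22: at each k try every first piece i and multiply by the better of (k−i) uncut or f[k−i].
Small cases: f[2]=1, f[3]=2, f[4]=4, f[5]=6, f[6]=9, f[7]=12, f[8]=18, f[9]=27, f[10]=36, f[11]=54, f[12]=81, f[13]=108, f[14]=162, f[15]=243.
f[16] = max(1*243, 2*162, 3*108, …, 14*2, 15*1) = 324
f[17] = max(1*324, 2*243, 3*162, …, 15*2, 16*1) = 486
f[18] = max(1*486, 2*324, 3*243, …, 16*2, 17*1) = 729
f[19] = max(1*729, 2*486, 3*324, …, 17*2, 18*1) = 972
f[20] = max(1*972, 2*729, 3*486, …, 18*2, 19*1) = 1458
f[21] = max(1*1458, 2*972, 3*729, …, 19*2, 20*1) = 2187
f[22] = max(1*2187, 2*1458, 3*972, …, 20*2, 21*1) = 2916
One optimal split: 3 + 3 + 3 + 3 + 3 + 3 + 2 + 2; product 3*3*3*3*3*3*2*2 = 2916.

2916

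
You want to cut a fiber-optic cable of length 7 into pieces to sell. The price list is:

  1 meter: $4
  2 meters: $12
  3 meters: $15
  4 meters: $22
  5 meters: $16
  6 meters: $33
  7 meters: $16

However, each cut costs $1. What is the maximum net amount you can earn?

Build r[k] bottom-up: r[k] = max over allowed piece i of (p[i] + r[k−i]) − 1 per cut.
r[1] = 4
r[2] = max(4+4-1, 12+0) = 12
r[3] = max(4+12-1, 12+4-1, 15+0) = 15
r[4] = max(4+15-1, 12+12-1, 15+4-1, 22+0) = 23
r[5] = max(4+23-1, 12+15-1, 15+12-1, 22+4-1, 16+0) = 26
r[6] = max(4+26-1, 12+23-1, 15+15-1, 22+12-1, 16+4-1, 33+0) = 34
r[7] = max(4+34-1, 12+26-1, 15+23-1, …, 33+4-1, 16+0) = 37
One optimal plan: pieces 2 + 2 + 2 + 1 (3 cuts) → $40 − $3 = $37.

37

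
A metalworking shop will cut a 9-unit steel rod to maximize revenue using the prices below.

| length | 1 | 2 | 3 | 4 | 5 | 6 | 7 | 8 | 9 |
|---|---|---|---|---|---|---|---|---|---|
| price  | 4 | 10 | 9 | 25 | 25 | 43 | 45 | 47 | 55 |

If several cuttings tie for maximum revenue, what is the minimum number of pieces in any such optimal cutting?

3

Consider every possible first cut. r[k] is the best of p[i]+r[k−i] over all sellable i≤k.
r[1] = 4
r[2] = max(4+4, 10+0) = 10
r[3] = max(4+10, 10+4, 9+0) = 14
r[4] = max(4+14, 10+10, 9+4, 25+0) = 25
r[5] = max(4+25, 10+14, 9+10, 25+4, 25+0) = 29
r[6] = max(4+29, 10+25, 9+14, 25+10, 25+4, 43+0) = 43
r[7] = max(4+43, 10+29, 9+25, …, 43+4, 45+0) = 47
r[8] = max(4+47, 10+43, 9+29, …, 45+4, 47+0) = 53
r[9] = max(4+53, 10+47, 9+43, …, 47+4, 55+0) = 57
Maximum revenue is $57.
Now minimize piece count subject to staying optimal: for each k, pieces[k] = 1 + min over i with p[i]+r[k−i]=r[k] of pieces[k−i].
pieces[6] = 1
pieces[7] = 2
pieces[8] = 2
pieces[9] = 3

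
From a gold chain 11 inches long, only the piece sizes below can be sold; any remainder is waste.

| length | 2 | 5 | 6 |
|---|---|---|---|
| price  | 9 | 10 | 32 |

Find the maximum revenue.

50

Consider every possible first cut. r[k] is the best of p[i]+r[k−i] over all sellable i≤k.
r[1] = 0
r[2] = 9
r[3] = 9
r[4] = 18  (first piece 2, then r[2]=9)
r[5] = max(9+9, 10+0) = 18
r[6] = max(9+18, 10+0, 32+0) = 32
r[7] = max(9+18, 10+9, 32+0) = 32
r[8] = max(9+32, 10+9, 32+9) = 41
r[9] = max(9+32, 10+18, 32+9) = 41
r[10] = max(9+41, 10+18, 32+18) = 50
r[11] = max(9+41, 10+32, 32+18) = 50
One optimal cutting: pieces 6 + 2 + 2 with 1 inch of scrap → $50.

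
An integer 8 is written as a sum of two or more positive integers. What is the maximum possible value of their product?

18

Fill m[k] for k=2..8: at each k try every first piece i and multiply by the better of (k−i) uncut or m[k−i].
m[2] = 1*max(1,0) = 1*1 = 1
m[3] = max(1*2, 2*1) = 2
m[4] = max(1*3, 2*2, 3*1) = 4
m[5] = max(1*4, 2*3, 3*2, 4*1) = 6
m[6] = max(1*6, 2*4, 3*3, 4*2, 5*1) = 9
m[7] = max(1*9, 2*6, 3*4, 4*3, 5*2, 6*1) = 12
m[8] = max(1*12, 2*9, 3*6, …, 6*2, 7*1) = 18
One optimal split: 3 + 3 + 2; product 3*3*2 = 18.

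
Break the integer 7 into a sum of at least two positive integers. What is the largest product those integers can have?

12

Let prod[k] be the best product for length k (with at least one cut). For each first piece i, the rest contributes max(k−i, prod[k−i]).
prod[2] = 1·max(1,0) = 1·1 = 1
prod[3] = 1·max(2,1) = 1·2 = 2
prod[4] = 2·max(2,1) = 2·2 = 4
prod[5] = 2·max(3,2) = 2·3 = 6
prod[6] = 3·max(3,2) = 3·3 = 9
prod[7] = 2·max(5,6) = 2·6 = 12
One optimal split: 3 + 2 + 2; product 3·2·2 = 12.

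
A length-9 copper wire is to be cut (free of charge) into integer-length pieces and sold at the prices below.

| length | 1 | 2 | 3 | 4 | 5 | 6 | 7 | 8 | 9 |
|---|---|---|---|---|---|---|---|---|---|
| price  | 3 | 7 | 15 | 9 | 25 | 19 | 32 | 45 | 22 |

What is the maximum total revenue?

48

Consider every possible first cut. v[k] is the best of p[i]+v[k−i] over all sellable i≤k.
v[1] = 3
v[2] = max(3+3, 7+0) = 7
v[3] = max(3+7, 7+3, 15+0) = 15
v[4] = max(3+15, 7+7, 15+3, 9+0) = 18
v[5] = max(3+18, 7+15, 15+7, 9+3, 25+0) = 25
v[6] = max(3+25, 7+18, 15+15, 9+7, 25+3, 19+0) = 30
v[7] = max(3+30, 7+25, 15+18, …, 19+3, 32+0) = 33
v[8] = max(3+33, 7+30, 15+25, …, 32+3, 45+0) = 45
v[9] = max(3+45, 7+33, 15+30, …, 45+3, 22+0) = 48
One optimal cutting: 8 + 1 → €45 + €3 = €48.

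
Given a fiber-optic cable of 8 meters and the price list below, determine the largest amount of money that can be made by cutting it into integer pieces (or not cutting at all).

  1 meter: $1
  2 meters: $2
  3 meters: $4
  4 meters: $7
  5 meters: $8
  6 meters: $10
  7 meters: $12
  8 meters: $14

14

Consider every possible first cut. R[k] is the best of p[i]+R[k−i] over all sellable i≤k.
R[1] = 1
R[2] = max(1+1, 2+0) = 2
R[3] = max(1+2, 2+1, 4+0) = 4
R[4] = max(1+4, 2+2, 4+1, 7+0) = 7
R[5] = max(1+7, 2+4, 4+2, 7+1, 8+0) = 8
R[6] = max(1+8, 2+7, 4+4, 7+2, 8+1, 10+0) = 10
R[7] = max(1+10, 2+8, 4+7, …, 10+1, 12+0) = 12
R[8] = max(1+12, 2+10, 4+8, …, 12+1, 14+0) = 14
One optimal cutting: 4 + 4 → $7 + $7 = $14.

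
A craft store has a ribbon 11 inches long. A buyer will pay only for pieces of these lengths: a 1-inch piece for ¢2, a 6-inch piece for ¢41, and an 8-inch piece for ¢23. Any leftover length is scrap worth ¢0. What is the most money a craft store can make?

51

Let best[k] be the best obtainable value from length k. For each k, try every first piece i and keep the best of price[i] + best[k−i].
best[1] = 2
best[2] = 4  (first piece 1, then best[1]=2)
best[3] = 6  (first piece 1, then best[2]=4)
best[4] = 8  (first piece 1, then best[3]=6)
best[5] = 10  (first piece 1, then best[4]=8)
best[6] = max(2+10, 41+0) = 41
best[7] = max(2+41, 41+2) = 43
best[8] = max(2+43, 41+4, 23+0) = 45
best[9] = max(2+45, 41+6, 23+2) = 47
best[10] = max(2+47, 41+8, 23+4) = 49
best[11] = max(2+49, 41+10, 23+6) = 51
One optimal cutting: 6 + 1 + 1 + 1 + 1 + 1 → ¢51.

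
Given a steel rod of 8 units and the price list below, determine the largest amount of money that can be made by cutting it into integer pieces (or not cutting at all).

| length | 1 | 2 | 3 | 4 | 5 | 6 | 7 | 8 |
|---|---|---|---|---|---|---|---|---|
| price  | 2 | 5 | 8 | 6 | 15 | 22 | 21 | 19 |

27

Build R[k] bottom-up: R[k] = max over allowed piece i of (p[i] + R[k−i]).
R[1] = 2
R[2] = 5
R[3] = 8
R[4] = 10  (first piece 1, then R[3]=8)
R[5] = 15
R[6] = 22
R[7] = 24  (first piece 1, then R[6]=22)
R[8] = 27  (first piece 2, then R[6]=22)
One optimal cutting: 6 + 2 → $22 + $5 = $27.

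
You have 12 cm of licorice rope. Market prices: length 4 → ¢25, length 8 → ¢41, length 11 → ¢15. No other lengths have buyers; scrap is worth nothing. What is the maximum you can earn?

75

Build r[k] bottom-up: r[k] = max over allowed piece i of (p[i] + r[k−i]).
r[1] = 0
r[2] = 0
r[3] = 0
r[4] = 25
r[5] = 25
r[6] = 25
r[7] = 25
r[8] = 50  (first piece 4, then r[4]=25)
r[9] = 50
r[10] = 50
r[11] = 50
r[12] = 75  (first piece 4, then r[8]=50)
One optimal cutting: 4 + 4 + 4 → ¢75.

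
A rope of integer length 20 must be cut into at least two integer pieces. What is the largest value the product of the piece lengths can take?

1458

Define prod[k] = max over 1≤i<k of i · max(k−i, prod[k−i]); the inner max lets the remainder stay uncut if that's better.
prod[2] = 1·max(1,0) = 1·1 = 1
prod[3] = 1·max(2,1) = 1·2 = 2
prod[4] = 2·max(2,1) = 2·2 = 4
prod[5] = 2·max(3,2) = 2·3 = 6
prod[6] = 3·max(3,2) = 3·3 = 9
prod[7] = 2·max(5,6) = 2·6 = 12
prod[8] = 2·max(6,9) = 2·9 = 18
prod[9] = 3·max(6,9) = 3·9 = 27
prod[10] = 2·max(8,18) = 2·18 = 36
prod[11] = 2·max(9,27) = 2·27 = 54
prod[12] = 3·max(9,27) = 3·27 = 81
prod[13] = 2·max(11,54) = 2·54 = 108
prod[14] = 2·max(12,81) = 2·81 = 162
prod[15] = 3·max(12,81) = 3·81 = 243
prod[16] = 2·max(14,162) = 2·162 = 324
prod[17] = 2·max(15,243) = 2·243 = 486
prod[18] = 3·max(15,243) = 3·243 = 729
prod[19] = 2·max(17,486) = 2·486 = 972
prod[20] = 2·max(18,729) = 2·729 = 1458
One optimal split: 3 + 3 + 3 + 3 + 3 + 3 + 2; product 3·3·3·3·3·3·2 = 1458.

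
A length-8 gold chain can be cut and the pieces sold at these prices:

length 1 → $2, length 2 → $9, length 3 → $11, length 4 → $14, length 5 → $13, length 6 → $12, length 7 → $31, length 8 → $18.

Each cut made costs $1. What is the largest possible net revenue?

33

Let r[k] be the best obtainable value from length k. For each k, try every first piece i and keep the best of price[i] + r[k−i] minus the 1 cut fee when i<k.
r[1] = 2
r[2] = 9
r[3] = 11
r[4] = 17  (first piece 2, then r[2]=9)
r[5] = 19  (first piece 2, then r[3]=11)
r[6] = 25  (first piece 2, then r[4]=17)
r[7] = 31
r[8] = 33  (first piece 2, then r[6]=25)
One optimal plan: pieces 2 + 2 + 2 + 2 (3 cuts) → $36 − $3 = $33.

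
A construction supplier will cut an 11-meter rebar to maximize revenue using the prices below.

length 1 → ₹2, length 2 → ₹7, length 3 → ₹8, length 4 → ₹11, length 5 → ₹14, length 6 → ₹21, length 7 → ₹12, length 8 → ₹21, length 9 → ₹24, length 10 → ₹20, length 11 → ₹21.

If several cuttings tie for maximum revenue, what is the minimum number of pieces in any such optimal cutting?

4

Consider every possible first cut. r[k] is the best of p[i]+r[k−i] over all sellable i≤k.
r[1] = 2
r[2] = max(2+2, 7+0) = 7
r[3] = max(2+7, 7+2, 8+0) = 9
r[4] = max(2+9, 7+7, 8+2, 11+0) = 14
r[5] = max(2+14, 7+9, 8+7, 11+2, 14+0) = 16
r[6] = max(2+16, 7+14, 8+9, 11+7, 14+2, 21+0) = 21
r[7] = max(2+21, 7+16, 8+14, …, 21+2, 12+0) = 23
r[8] = max(2+23, 7+21, 8+16, …, 12+2, 21+0) = 28
r[9] = max(2+28, 7+23, 8+21, …, 21+2, 24+0) = 30
r[10] = max(2+30, 7+28, 8+23, …, 24+2, 20+0) = 35
r[11] = max(2+35, 7+30, 8+28, …, 20+2, 21+0) = 37
Maximum revenue is ₹37.
Now minimize piece count subject to staying optimal: for each k, pieces[k] = 1 + min over i with p[i]+r[k−i]=r[k] of pieces[k−i].
pieces[8] = 2
pieces[9] = 3
pieces[10] = 3
pieces[11] = 4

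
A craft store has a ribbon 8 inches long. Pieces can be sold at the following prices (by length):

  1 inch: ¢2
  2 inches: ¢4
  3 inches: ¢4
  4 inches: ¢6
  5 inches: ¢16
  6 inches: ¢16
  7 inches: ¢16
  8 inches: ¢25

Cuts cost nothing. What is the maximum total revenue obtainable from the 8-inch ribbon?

Build v[k] bottom-up: v[k] = max over allowed piece i of (p[i] + v[k−i]).
v[1] = 2
v[2] = max(2+2, 4+0) = 4
v[3] = max(2+4, 4+2, 4+0) = 6
v[4] = max(2+6, 4+4, 4+2, 6+0) = 8
v[5] = max(2+8, 4+6, 4+4, 6+2, 16+0) = 16
v[6] = max(2+16, 4+8, 4+6, 6+4, 16+2, 16+0) = 18
v[7] = max(2+18, 4+16, 4+8, …, 16+2, 16+0) = 20
v[8] = max(2+20, 4+18, 4+16, …, 16+2, 25+0) = 25
Best is to sell the whole 8-inch piece uncut for ¢25.

25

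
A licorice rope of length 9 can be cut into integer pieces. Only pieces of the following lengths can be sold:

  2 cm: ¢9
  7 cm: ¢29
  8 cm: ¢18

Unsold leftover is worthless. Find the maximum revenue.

38

Consider every possible first cut. r[k] is the best of p[i]+r[k−i] over all sellable i≤k.
r[1] = 0
r[2] = 9
r[3] = 9
r[4] = 18  (first piece 2, then r[2]=9)
r[5] = 18
r[6] = 27  (first piece 2, then r[4]=18)
r[7] = max(9+18, 29+0) = 29
r[8] = max(9+27, 29+0, 18+0) = 36
r[9] = max(9+29, 29+9, 18+0) = 38
One optimal cutting: 7 + 2 → ¢38.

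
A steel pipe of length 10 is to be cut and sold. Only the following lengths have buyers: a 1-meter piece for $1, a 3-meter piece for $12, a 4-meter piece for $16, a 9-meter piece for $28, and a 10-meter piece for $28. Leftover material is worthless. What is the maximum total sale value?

Consider every possible first cut. r[k] is the best of p[i]+r[k−i] over all sellable i≤k.
r[1] = 1
r[2] = 2  (first piece 1, then r[1]=1)
r[3] = 12
r[4] = 16
r[5] = 17  (first piece 1, then r[4]=16)
r[6] = 24  (first piece 3, then r[3]=12)
r[7] = 28  (first piece 3, then r[4]=16)
r[8] = 32  (first piece 4, then r[4]=16)
r[9] = 36  (first piece 3, then r[6]=24)
r[10] = 40  (first piece 3, then r[7]=28)
One optimal cutting: 4 + 3 + 3 → $40.

40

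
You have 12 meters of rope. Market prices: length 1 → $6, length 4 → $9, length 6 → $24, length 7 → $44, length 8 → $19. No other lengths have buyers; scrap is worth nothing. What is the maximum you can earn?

74

Build r[k] bottom-up: r[k] = max over allowed piece i of (p[i] + r[k−i]).
r[1] = 6
r[2] = 12  (first piece 1, then r[1]=6)
r[3] = 18  (first piece 1, then r[2]=12)
r[4] = max(6+18, 9+0) = 24
r[5] = max(6+24, 9+6) = 30
r[6] = max(6+30, 9+12, 24+0) = 36
r[7] = max(6+36, 9+18, 24+6, 44+0) = 44
r[8] = max(6+44, 9+24, 24+12, 44+6, 19+0) = 50
r[9] = max(6+50, 9+30, 24+18, 44+12, 19+6) = 56
r[10] = max(6+56, 9+36, 24+24, 44+18, 19+12) = 62
r[11] = max(6+62, 9+44, 24+30, 44+24, 19+18) = 68
r[12] = max(6+68, 9+50, 24+36, 44+30, 19+24) = 74
One optimal cutting: 7 + 1 + 1 + 1 + 1 + 1 → $74.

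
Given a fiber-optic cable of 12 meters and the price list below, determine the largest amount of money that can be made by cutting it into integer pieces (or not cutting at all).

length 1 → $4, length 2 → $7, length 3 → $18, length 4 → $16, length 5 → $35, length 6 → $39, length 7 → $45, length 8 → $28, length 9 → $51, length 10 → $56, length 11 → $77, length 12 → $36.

81

Consider every possible first cut. best[k] is the best of p[i]+best[k−i] over all sellable i≤k.
best[1] = 4
best[2] = max(4+4, 7+0) = 8
best[3] = max(4+8, 7+4, 18+0) = 18
best[4] = max(4+18, 7+8, 18+4, 16+0) = 22
best[5] = max(4+22, 7+18, 18+8, 16+4, 35+0) = 35
best[6] = max(4+35, 7+22, 18+18, 16+8, 35+4, 39+0) = 39
best[7] = max(4+39, 7+35, 18+22, …, 39+4, 45+0) = 45
best[8] = max(4+45, 7+39, 18+35, …, 45+4, 28+0) = 53
best[9] = max(4+53, 7+45, 18+39, …, 28+4, 51+0) = 57
best[10] = max(4+57, 7+53, 18+45, …, 51+4, 56+0) = 70
best[11] = max(4+70, 7+57, 18+53, …, 56+4, 77+0) = 77
best[12] = max(4+77, 7+70, 18+57, …, 77+4, 36+0) = 81
One optimal cutting: 11 + 1 → $77 + $4 = $81.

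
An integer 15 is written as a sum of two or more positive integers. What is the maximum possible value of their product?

243

Let m[k] be the best product for length k (with at least one cut). For each first piece i, the rest contributes max(k−i, m[k−i]).
Small cases: m[2]=1, m[3]=2, m[4]=4, m[5]=6, m[6]=9, m[7]=12, m[8]=18, m[9]=27.
m[10] = 2·max(8,18) = 2·18 = 36
m[11] = 2·max(9,27) = 2·27 = 54
m[12] = 3·max(9,27) = 3·27 = 81
m[13] = 2·max(11,54) = 2·54 = 108
m[14] = 2·max(12,81) = 2·81 = 162
m[15] = 3·max(12,81) = 3·81 = 243
One optimal split: 3 + 3 + 3 + 3 + 3; product 3·3·3·3·3 = 243.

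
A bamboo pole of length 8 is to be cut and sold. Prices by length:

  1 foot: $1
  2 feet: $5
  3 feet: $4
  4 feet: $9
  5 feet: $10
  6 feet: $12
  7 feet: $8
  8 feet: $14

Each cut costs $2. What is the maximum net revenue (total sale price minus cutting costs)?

16

Consider every possible first cut. v[k] is the best of p[i]+v[k−i] over all sellable i≤k, charging 2 whenever i<k.
v[1] = 1
v[2] = 5
v[3] = 4  (first piece 1, then v[2]=5)
v[4] = 9
v[5] = 10
v[6] = 12  (first piece 2, then v[4]=9)
v[7] = 13  (first piece 2, then v[5]=10)
v[8] = 16  (first piece 4, then v[4]=9)
One optimal plan: pieces 4 + 4 (1 cut) → $18 − $2 = $16.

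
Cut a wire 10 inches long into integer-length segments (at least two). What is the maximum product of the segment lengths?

36

Define P[k] = max over 1≤i<k of i · max(k−i, P[k−i]); the inner max lets the remainder stay uncut if that's better.
Small cases: P[2]=1, P[3]=2, P[4]=4.
P[5] = 2·max(3,2) = 2·3 = 6
P[6] = 3·max(3,2) = 3·3 = 9
P[7] = 2·max(5,6) = 2·6 = 12
P[8] = 2·max(6,9) = 2·9 = 18
P[9] = 3·max(6,9) = 3·9 = 27
P[10] = 2·max(8,18) = 2·18 = 36
One optimal split: 3 + 3 + 2 + 2; product 3·3·2·2 = 36.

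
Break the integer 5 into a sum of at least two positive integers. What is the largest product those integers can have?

6

Fill g[k] for k=2..5: at each k try every first piece i and multiply by the better of (k−i) uncut or g[k−i].
g[2] = 1×max(1,0) = 1×1 = 1
g[3] = 1×max(2,1) = 1×2 = 2
g[4] = 2×max(2,1) = 2×2 = 4
g[5] = 2×max(3,2) = 2×3 = 6
One optimal split: 3 + 2; product 3×2 = 6.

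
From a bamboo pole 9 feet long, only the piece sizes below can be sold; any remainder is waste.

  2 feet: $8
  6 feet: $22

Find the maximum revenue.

Consider every possible first cut. f[k] is the best of p[i]+f[k−i] over all sellable i≤k.
f[1] = 0
f[2] = 8
f[3] = 8
f[4] = 16  (first piece 2, then f[2]=8)
f[5] = 16
f[6] = 24  (first piece 2, then f[4]=16)
f[7] = 24
f[8] = 32  (first piece 2, then f[6]=24)
f[9] = 32
One optimal cutting: pieces 2 + 2 + 2 + 2 with 1 foot of scrap → $32.

32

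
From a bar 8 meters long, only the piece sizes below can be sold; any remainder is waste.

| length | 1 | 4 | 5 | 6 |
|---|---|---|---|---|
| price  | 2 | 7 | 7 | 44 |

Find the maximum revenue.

Consider every possible first cut. r[k] is the best of p[i]+r[k−i] over all sellable i≤k.
r[1] = 2
r[2] = 4  (first piece 1, then r[1]=2)
r[3] = 6  (first piece 1, then r[2]=4)
r[4] = 8  (first piece 1, then r[3]=6)
r[5] = 10  (first piece 1, then r[4]=8)
r[6] = 44
r[7] = 46  (first piece 1, then r[6]=44)
r[8] = 48  (first piece 1, then r[7]=46)
One optimal cutting: 6 + 1 + 1 → 48.

48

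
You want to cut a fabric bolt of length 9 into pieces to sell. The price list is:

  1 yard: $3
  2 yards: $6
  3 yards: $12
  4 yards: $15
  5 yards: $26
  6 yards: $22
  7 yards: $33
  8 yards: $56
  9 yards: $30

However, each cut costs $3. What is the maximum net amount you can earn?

Let r[k] be the best obtainable value from length k. For each k, try every first piece i and keep the best of price[i] + r[k−i] minus the 3 cut fee when i<k.
r[1] = 3
r[2] = 6
r[3] = 12
r[4] = 15
r[5] = 26
r[6] = 26  (first piece 1, then r[5]=26)
r[7] = 33
r[8] = 56
r[9] = 56  (first piece 1, then r[8]=56)
One optimal plan: pieces 8 + 1 (1 cut) → $59 − $3 = $56.

56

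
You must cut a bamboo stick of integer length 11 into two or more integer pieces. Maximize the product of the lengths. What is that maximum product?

Let m[k] be the best product for length k (with at least one cut). For each first piece i, the rest contributes max(k−i, m[k−i]).
m[2] = 1·max(1,0) = 1·1 = 1
m[3] = 1·max(2,1) = 1·2 = 2
m[4] = 2·max(2,1) = 2·2 = 4
m[5] = 2·max(3,2) = 2·3 = 6
m[6] = 3·max(3,2) = 3·3 = 9
m[7] = 2·max(5,6) = 2·6 = 12
m[8] = 2·max(6,9) = 2·9 = 18
m[9] = 3·max(6,9) = 3·9 = 27
m[10] = 2·max(8,18) = 2·18 = 36
m[11] = 2·max(9,27) = 2·27 = 54
One optimal split: 3 + 3 + 3 + 2; product 3·3·3·2 = 54.

54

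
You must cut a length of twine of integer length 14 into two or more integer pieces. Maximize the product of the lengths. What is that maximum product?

Let f[k] be the best product for length k (with at least one cut). For each first piece i, the rest contributes max(k−i, f[k−i]).
f[2] = 1*max(1,0) = 1*1 = 1
f[3] = 1*max(2,1) = 1*2 = 2
f[4] = 2*max(2,1) = 2*2 = 4
f[5] = 2*max(3,2) = 2*3 = 6
f[6] = 3*max(3,2) = 3*3 = 9
f[7] = 2*max(5,6) = 2*6 = 12
f[8] = 2*max(6,9) = 2*9 = 18
f[9] = 3*max(6,9) = 3*9 = 27
f[10] = 2*max(8,18) = 2*18 = 36
f[11] = 2*max(9,27) = 2*27 = 54
f[12] = 3*max(9,27) = 3*27 = 81
f[13] = 2*max(11,54) = 2*54 = 108
f[14] = 2*max(12,81) = 2*81 = 162
One optimal split: 3 + 3 + 3 + 3 + 2; product 3*3*3*3*2 = 162.

162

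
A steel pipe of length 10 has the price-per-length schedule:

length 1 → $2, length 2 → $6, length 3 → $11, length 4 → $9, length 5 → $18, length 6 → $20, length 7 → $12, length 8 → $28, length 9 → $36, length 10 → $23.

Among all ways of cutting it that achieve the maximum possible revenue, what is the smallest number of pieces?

Build r[k] bottom-up: r[k] = max over allowed piece i of (p[i] + r[k−i]).
r[1] = 2
r[2] = 6
r[3] = 11
r[4] = 13  (first piece 1, then r[3]=11)
r[5] = 18
r[6] = 22  (first piece 3, then r[3]=11)
r[7] = 24  (first piece 1, then r[6]=22)
r[8] = 29  (first piece 3, then r[5]=18)
r[9] = 36
r[10] = 38  (first piece 1, then r[9]=36)
Maximum revenue is $38.
Now minimize piece count subject to staying optimal: for each k, pieces[k] = 1 + min over i with p[i]+r[k−i]=r[k] of pieces[k−i].
pieces[7] = 2
pieces[8] = 2
pieces[9] = 1
pieces[10] = 2

2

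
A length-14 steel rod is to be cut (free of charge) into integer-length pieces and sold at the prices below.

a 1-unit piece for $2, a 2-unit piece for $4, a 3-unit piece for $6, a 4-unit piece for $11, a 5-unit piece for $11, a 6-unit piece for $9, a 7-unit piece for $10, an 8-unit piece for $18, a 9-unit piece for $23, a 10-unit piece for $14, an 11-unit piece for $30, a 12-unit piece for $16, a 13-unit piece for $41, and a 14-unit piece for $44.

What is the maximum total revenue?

Let r[k] be the best obtainable value from length k. For each k, try every first piece i and keep the best of price[i] + r[k−i].
r[1] = 2
r[2] = max(2+2, 4+0) = 4
r[3] = max(2+4, 4+2, 6+0) = 6
r[4] = max(2+6, 4+4, 6+2, 11+0) = 11
r[5] = max(2+11, 4+6, 6+4, 11+2, 11+0) = 13
r[6] = max(2+13, 4+11, 6+6, 11+4, 11+2, 9+0) = 15
r[7] = max(2+15, 4+13, 6+11, …, 9+2, 10+0) = 17
r[8] = max(2+17, 4+15, 6+13, …, 10+2, 18+0) = 22
r[9] = max(2+22, 4+17, 6+15, …, 18+2, 23+0) = 24
r[10] = max(2+24, 4+22, 6+17, …, 23+2, 14+0) = 26
r[11] = max(2+26, 4+24, 6+22, …, 14+2, 30+0) = 30
r[12] = max(2+30, 4+26, 6+24, …, 30+2, 16+0) = 33
r[13] = max(2+33, 4+30, 6+26, …, 16+2, 41+0) = 41
r[14] = max(2+41, 4+33, 6+30, …, 41+2, 44+0) = 44
Best is to sell the whole 14-unit piece uncut for $44.

44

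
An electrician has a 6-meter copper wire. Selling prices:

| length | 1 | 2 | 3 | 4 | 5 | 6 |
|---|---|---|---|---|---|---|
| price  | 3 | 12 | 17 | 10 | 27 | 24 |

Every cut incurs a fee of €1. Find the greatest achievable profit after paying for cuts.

34

Build v[k] bottom-up: v[k] = max over allowed piece i of (p[i] + v[k−i]) − 1 per cut.
v[1] = 3
v[2] = max(3+3-1, 12+0) = 12
v[3] = max(3+12-1, 12+3-1, 17+0) = 17
v[4] = max(3+17-1, 12+12-1, 17+3-1, 10+0) = 23
v[5] = max(3+23-1, 12+17-1, 17+12-1, 10+3-1, 27+0) = 28
v[6] = max(3+28-1, 12+23-1, 17+17-1, 10+12-1, 27+3-1, 24+0) = 34
One optimal plan: pieces 2 + 2 + 2 (2 cuts) → €36 − €2 = €34.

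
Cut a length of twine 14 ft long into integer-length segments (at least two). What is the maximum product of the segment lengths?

162

Fill g[k] for k=2..14: at each k try every first piece i and multiply by the better of (k−i) uncut or g[k−i].
g[2] = 1×max(1,0) = 1×1 = 1
g[3] = max(1×2, 2×1) = 2
g[4] = max(1×3, 2×2, 3×1) = 4
g[5] = max(1×4, 2×3, 3×2, 4×1) = 6
g[6] = max(1×6, 2×4, 3×3, 4×2, 5×1) = 9
g[7] = max(1×9, 2×6, 3×4, 4×3, 5×2, 6×1) = 12
g[8] = max(1×12, 2×9, 3×6, …, 6×2, 7×1) = 18
g[9] = max(1×18, 2×12, 3×9, …, 7×2, 8×1) = 27
g[10] = max(1×27, 2×18, 3×12, …, 8×2, 9×1) = 36
g[11] = max(1×36, 2×27, 3×18, …, 9×2, 10×1) = 54
g[12] = max(1×54, 2×36, 3×27, …, 10×2, 11×1) = 81
g[13] = max(1×81, 2×54, 3×36, …, 11×2, 12×1) = 108
g[14] = max(1×108, 2×81, 3×54, …, 12×2, 13×1) = 162
One optimal split: 3 + 3 + 3 + 3 + 2; product 3×3×3×3×2 = 162.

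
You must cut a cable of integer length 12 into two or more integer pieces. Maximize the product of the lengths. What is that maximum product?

81

Fill P[k] for k=2..12: at each k try every first piece i and multiply by the better of (k−i) uncut or P[k−i].
P[2] = 1×max(1,0) = 1×1 = 1
P[3] = max(1×2, 2×1) = 2
P[4] = max(1×3, 2×2, 3×1) = 4
P[5] = max(1×4, 2×3, 3×2, 4×1) = 6
P[6] = max(1×6, 2×4, 3×3, 4×2, 5×1) = 9
P[7] = max(1×9, 2×6, 3×4, 4×3, 5×2, 6×1) = 12
P[8] = max(1×12, 2×9, 3×6, …, 6×2, 7×1) = 18
P[9] = max(1×18, 2×12, 3×9, …, 7×2, 8×1) = 27
P[10] = max(1×27, 2×18, 3×12, …, 8×2, 9×1) = 36
P[11] = max(1×36, 2×27, 3×18, …, 9×2, 10×1) = 54
P[12] = max(1×54, 2×36, 3×27, …, 10×2, 11×1) = 81
One optimal split: 3 + 3 + 3 + 3; product 3×3×3×3 = 81.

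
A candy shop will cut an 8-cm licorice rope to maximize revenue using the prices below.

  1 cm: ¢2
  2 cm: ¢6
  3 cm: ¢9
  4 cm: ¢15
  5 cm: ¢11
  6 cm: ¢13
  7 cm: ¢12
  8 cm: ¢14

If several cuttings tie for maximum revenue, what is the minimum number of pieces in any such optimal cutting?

Build r[k] bottom-up: r[k] = max over allowed piece i of (p[i] + r[k−i]).
r[1] = 2
r[2] = 6
r[3] = 9
r[4] = 15
r[5] = 17  (first piece 1, then r[4]=15)
r[6] = 21  (first piece 2, then r[4]=15)
r[7] = 24  (first piece 3, then r[4]=15)
r[8] = 30  (first piece 4, then r[4]=15)
Maximum revenue is ¢30.
Now minimize piece count subject to staying optimal: for each k, pieces[k] = 1 + min over i with p[i]+r[k−i]=r[k] of pieces[k−i].
pieces[5] = 2
pieces[6] = 2
pieces[7] = 2
pieces[8] = 2

2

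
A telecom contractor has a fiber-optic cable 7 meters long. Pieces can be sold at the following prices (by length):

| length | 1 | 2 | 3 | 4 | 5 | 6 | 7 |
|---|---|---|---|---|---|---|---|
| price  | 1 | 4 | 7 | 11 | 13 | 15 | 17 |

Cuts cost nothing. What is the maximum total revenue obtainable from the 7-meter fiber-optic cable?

Consider every possible first cut. R[k] is the best of p[i]+R[k−i] over all sellable i≤k.
R[1] = 1
R[2] = max(1+1, 4+0) = 4
R[3] = max(1+4, 4+1, 7+0) = 7
R[4] = max(1+7, 4+4, 7+1, 11+0) = 11
R[5] = max(1+11, 4+7, 7+4, 11+1, 13+0) = 13
R[6] = max(1+13, 4+11, 7+7, 11+4, 13+1, 15+0) = 15
R[7] = max(1+15, 4+13, 7+11, …, 15+1, 17+0) = 18
One optimal cutting: 4 + 3 → $11 + $7 = $18.

18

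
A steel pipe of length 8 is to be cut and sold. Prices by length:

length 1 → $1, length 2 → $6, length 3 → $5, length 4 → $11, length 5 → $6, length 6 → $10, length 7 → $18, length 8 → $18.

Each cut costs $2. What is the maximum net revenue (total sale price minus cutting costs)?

Let net[k] be the best obtainable value from length k. For each k, try every first piece i and keep the best of price[i] + net[k−i] minus the 2 cut fee when i<k.
net[1] = 1
net[2] = 6
net[3] = 5  (first piece 1, then net[2]=6)
net[4] = 11
net[5] = 10  (first piece 1, then net[4]=11)
net[6] = 15  (first piece 2, then net[4]=11)
net[7] = 18
net[8] = 20  (first piece 4, then net[4]=11)
One optimal plan: pieces 4 + 4 (1 cut) → $22 − $2 = $20.

20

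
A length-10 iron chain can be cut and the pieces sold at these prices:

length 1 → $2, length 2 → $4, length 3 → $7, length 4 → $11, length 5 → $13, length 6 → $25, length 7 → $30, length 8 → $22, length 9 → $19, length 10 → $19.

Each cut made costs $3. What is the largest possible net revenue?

Let v[k] be the best obtainable value from length k. For each k, try every first piece i and keep the best of price[i] + v[k−i] minus the 3 cut fee when i<k.
v[1] = 2
v[2] = max(2+2-3, 4+0) = 4
v[3] = max(2+4-3, 4+2-3, 7+0) = 7
v[4] = max(2+7-3, 4+4-3, 7+2-3, 11+0) = 11
v[5] = max(2+11-3, 4+7-3, 7+4-3, 11+2-3, 13+0) = 13
v[6] = max(2+13-3, 4+11-3, 7+7-3, 11+4-3, 13+2-3, 25+0) = 25
v[7] = max(2+25-3, 4+13-3, 7+11-3, …, 25+2-3, 30+0) = 30
v[8] = max(2+30-3, 4+25-3, 7+13-3, …, 30+2-3, 22+0) = 29
v[9] = max(2+29-3, 4+30-3, 7+25-3, …, 22+2-3, 19+0) = 31
v[10] = max(2+31-3, 4+29-3, 7+30-3, …, 19+2-3, 19+0) = 34
One optimal plan: pieces 7 + 3 (1 cut) → $37 − $3 = $34.

34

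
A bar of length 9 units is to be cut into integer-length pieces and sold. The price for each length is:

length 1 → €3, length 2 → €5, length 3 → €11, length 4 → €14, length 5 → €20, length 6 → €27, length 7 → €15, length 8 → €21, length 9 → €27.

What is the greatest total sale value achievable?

38

Build R[k] bottom-up: R[k] = max over allowed piece i of (p[i] + R[k−i]).
R[1] = 3
R[2] = max(3+3, 5+0) = 6
R[3] = max(3+6, 5+3, 11+0) = 11
R[4] = max(3+11, 5+6, 11+3, 14+0) = 14
R[5] = max(3+14, 5+11, 11+6, 14+3, 20+0) = 20
R[6] = max(3+20, 5+14, 11+11, 14+6, 20+3, 27+0) = 27
R[7] = max(3+27, 5+20, 11+14, …, 27+3, 15+0) = 30
R[8] = max(3+30, 5+27, 11+20, …, 15+3, 21+0) = 33
R[9] = max(3+33, 5+30, 11+27, …, 21+3, 27+0) = 38
One optimal cutting: 6 + 3 → €27 + €11 = €38.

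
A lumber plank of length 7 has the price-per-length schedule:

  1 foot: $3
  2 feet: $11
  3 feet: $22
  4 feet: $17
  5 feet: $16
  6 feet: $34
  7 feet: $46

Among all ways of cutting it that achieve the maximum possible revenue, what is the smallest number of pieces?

Build r[k] bottom-up: r[k] = max over allowed piece i of (p[i] + r[k−i]).
r[1] = 3
r[2] = max(3+3, 11+0) = 11
r[3] = max(3+11, 11+3, 22+0) = 22
r[4] = max(3+22, 11+11, 22+3, 17+0) = 25
r[5] = max(3+25, 11+22, 22+11, 17+3, 16+0) = 33
r[6] = max(3+33, 11+25, 22+22, 17+11, 16+3, 34+0) = 44
r[7] = max(3+44, 11+33, 22+25, …, 34+3, 46+0) = 47
Maximum revenue is $47.
Now minimize piece count subject to staying optimal: for each k, pieces[k] = 1 + min over i with p[i]+r[k−i]=r[k] of pieces[k−i].
pieces[4] = 2
pieces[5] = 2
pieces[6] = 2
pieces[7] = 3

3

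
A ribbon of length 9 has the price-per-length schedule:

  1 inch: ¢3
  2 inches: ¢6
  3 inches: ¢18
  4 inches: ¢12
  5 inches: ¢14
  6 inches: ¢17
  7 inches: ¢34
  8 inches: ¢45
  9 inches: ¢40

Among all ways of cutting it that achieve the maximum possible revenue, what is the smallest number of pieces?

3

Consider every possible first cut. r[k] is the best of p[i]+r[k−i] over all sellable i≤k.
r[1] = 3
r[2] = 6  (first piece 1, then r[1]=3)
r[3] = 18
r[4] = 21  (first piece 1, then r[3]=18)
r[5] = 24  (first piece 1, then r[4]=21)
r[6] = 36  (first piece 3, then r[3]=18)
r[7] = 39  (first piece 1, then r[6]=36)
r[8] = 45
r[9] = 54  (first piece 3, then r[6]=36)
Maximum revenue is ¢54.
Now minimize piece count subject to staying optimal: for each k, pieces[k] = 1 + min over i with p[i]+r[k−i]=r[k] of pieces[k−i].
pieces[6] = 2
pieces[7] = 3
pieces[8] = 1
pieces[9] = 3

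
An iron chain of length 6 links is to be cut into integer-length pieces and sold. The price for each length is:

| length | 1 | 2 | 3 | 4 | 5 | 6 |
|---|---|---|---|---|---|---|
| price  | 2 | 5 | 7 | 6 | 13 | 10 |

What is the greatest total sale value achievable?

Consider every possible first cut. R[k] is the best of p[i]+R[k−i] over all sellable i≤k.
R[1] = 2
R[2] = max(2+2, 5+0) = 5
R[3] = max(2+5, 5+2, 7+0) = 7
R[4] = max(2+7, 5+5, 7+2, 6+0) = 10
R[5] = max(2+10, 5+7, 7+5, 6+2, 13+0) = 13
R[6] = max(2+13, 5+10, 7+7, 6+5, 13+2, 10+0) = 15
One optimal cutting: 5 + 1 → $13 + $2 = $15.

15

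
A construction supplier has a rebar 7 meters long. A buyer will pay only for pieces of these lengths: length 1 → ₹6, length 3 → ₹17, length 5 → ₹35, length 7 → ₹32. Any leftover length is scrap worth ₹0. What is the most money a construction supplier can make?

Consider every possible first cut. f[k] is the best of p[i]+f[k−i] over all sellable i≤k.
f[1] = 6
f[2] = 12  (first piece 1, then f[1]=6)
f[3] = 18  (first piece 1, then f[2]=12)
f[4] = 24  (first piece 1, then f[3]=18)
f[5] = 35
f[6] = 41  (first piece 1, then f[5]=35)
f[7] = 47  (first piece 1, then f[6]=41)
One optimal cutting: 5 + 1 + 1 → ₹47.

47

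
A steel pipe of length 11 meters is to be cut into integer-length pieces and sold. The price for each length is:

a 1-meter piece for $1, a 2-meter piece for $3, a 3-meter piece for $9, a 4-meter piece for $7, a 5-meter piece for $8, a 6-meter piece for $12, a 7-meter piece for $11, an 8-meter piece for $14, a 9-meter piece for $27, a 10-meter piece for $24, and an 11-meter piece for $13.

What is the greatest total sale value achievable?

Build best[k] bottom-up: best[k] = max over allowed piece i of (p[i] + best[k−i]).
best[1] = 1
best[2] = 3
best[3] = 9
best[4] = 10  (first piece 1, then best[3]=9)
best[5] = 12  (first piece 2, then best[3]=9)
best[6] = 18  (first piece 3, then best[3]=9)
best[7] = 19  (first piece 1, then best[6]=18)
best[8] = 21  (first piece 2, then best[6]=18)
best[9] = 27  (first piece 3, then best[6]=18)
best[10] = 28  (first piece 1, then best[9]=27)
best[11] = 30  (first piece 2, then best[9]=27)
One optimal cutting: 3 + 3 + 3 + 2 → $9 + $9 + $9 + $3 = $30.

30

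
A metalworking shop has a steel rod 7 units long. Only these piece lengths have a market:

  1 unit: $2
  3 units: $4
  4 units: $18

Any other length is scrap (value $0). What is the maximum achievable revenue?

24

Build best[k] bottom-up: best[k] = max over allowed piece i of (p[i] + best[k−i]).
best[1] = 2
best[2] = 4  (first piece 1, then best[1]=2)
best[3] = max(2+4, 4+0) = 6
best[4] = max(2+6, 4+2, 18+0) = 18
best[5] = max(2+18, 4+4, 18+2) = 20
best[6] = max(2+20, 4+6, 18+4) = 22
best[7] = max(2+22, 4+18, 18+6) = 24
One optimal cutting: 4 + 1 + 1 + 1 → $24.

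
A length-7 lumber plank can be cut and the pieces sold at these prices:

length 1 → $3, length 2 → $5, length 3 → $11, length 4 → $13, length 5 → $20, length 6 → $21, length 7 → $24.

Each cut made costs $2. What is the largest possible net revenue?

Let net[k] be the best obtainable value from length k. For each k, try every first piece i and keep the best of price[i] + net[k−i] minus the 2 cut fee when i<k.
net[1] = 3
net[2] = max(3+3-2, 5+0) = 5
net[3] = max(3+5-2, 5+3-2, 11+0) = 11
net[4] = max(3+11-2, 5+5-2, 11+3-2, 13+0) = 13
net[5] = max(3+13-2, 5+11-2, 11+5-2, 13+3-2, 20+0) = 20
net[6] = max(3+20-2, 5+13-2, 11+11-2, 13+5-2, 20+3-2, 21+0) = 21
net[7] = max(3+21-2, 5+20-2, 11+13-2, …, 21+3-2, 24+0) = 24
Best is to make no cuts and sell whole for $24.

24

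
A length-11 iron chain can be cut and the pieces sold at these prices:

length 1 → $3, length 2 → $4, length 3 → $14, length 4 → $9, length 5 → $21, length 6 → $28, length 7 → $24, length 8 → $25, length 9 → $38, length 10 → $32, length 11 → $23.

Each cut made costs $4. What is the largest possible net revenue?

45

Build v[k] bottom-up: v[k] = max over allowed piece i of (p[i] + v[k−i]) − 4 per cut.
v[1] = 3
v[2] = 4
v[3] = 14
v[4] = 13  (first piece 1, then v[3]=14)
v[5] = 21
v[6] = 28
v[7] = 27  (first piece 1, then v[6]=28)
v[8] = 31  (first piece 3, then v[5]=21)
v[9] = 38  (first piece 3, then v[6]=28)
v[10] = 38  (first piece 5, then v[5]=21)
v[11] = 45  (first piece 5, then v[6]=28)
One optimal plan: pieces 6 + 5 (1 cut) → $49 − $4 = $45.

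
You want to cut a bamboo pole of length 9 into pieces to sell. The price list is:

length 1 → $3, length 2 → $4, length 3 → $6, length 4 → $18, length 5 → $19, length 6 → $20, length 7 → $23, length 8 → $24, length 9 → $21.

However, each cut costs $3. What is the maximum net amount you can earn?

Consider every possible first cut. r[k] is the best of p[i]+r[k−i] over all sellable i≤k, charging 3 whenever i<k.
r[1] = 3
r[2] = max(3+3-3, 4+0) = 4
r[3] = max(3+4-3, 4+3-3, 6+0) = 6
r[4] = max(3+6-3, 4+4-3, 6+3-3, 18+0) = 18
r[5] = max(3+18-3, 4+6-3, 6+4-3, 18+3-3, 19+0) = 19
r[6] = max(3+19-3, 4+18-3, 6+6-3, 18+4-3, 19+3-3, 20+0) = 20
r[7] = max(3+20-3, 4+19-3, 6+18-3, …, 20+3-3, 23+0) = 23
r[8] = max(3+23-3, 4+20-3, 6+19-3, …, 23+3-3, 24+0) = 33
r[9] = max(3+33-3, 4+23-3, 6+20-3, …, 24+3-3, 21+0) = 34
One optimal plan: pieces 5 + 4 (1 cut) → $37 − $3 = $34.

34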